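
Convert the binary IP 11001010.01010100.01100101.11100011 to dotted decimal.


11001010 = 202
01010100 = 84
01100101 = 101
11100011 = 227
IP: 202.84.101.227


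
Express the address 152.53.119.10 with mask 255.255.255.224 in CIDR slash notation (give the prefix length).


Binary: 11111111.11111111.11111111.11100000
Count leading 1s
Prefix: /27


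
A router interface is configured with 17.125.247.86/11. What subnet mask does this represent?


/11 means 11 network bits, 21 host bits
Binary: 11111111111000000000000000000000
Mask: 255.224.0.0


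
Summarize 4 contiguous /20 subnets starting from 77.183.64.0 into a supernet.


Original prefix: /20
Number of subnets: 4 = 2^2
New prefix = 20 - 2 = 18
Supernet: 77.183.64.0/18


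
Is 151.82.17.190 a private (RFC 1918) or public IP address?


RFC 1918 private ranges:
  10.0.0.0/8 (10.0.0.0 - 10.255.255.255)
  172.16.0.0/12 (172.16.0.0 - 172.31.255.255)
  192.168.0.0/16 (192.168.0.0 - 192.168.255.255)
Public (not in any RFC 1918 range)


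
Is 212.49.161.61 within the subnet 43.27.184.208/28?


Subnet network: 43.27.184.208
Test IP AND mask: 212.49.161.48
No, 212.49.161.61 is not in 43.27.184.208/28


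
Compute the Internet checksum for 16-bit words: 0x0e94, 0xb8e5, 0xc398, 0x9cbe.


Sum all words (with carry folding):
+ 0x0e94 = 0x0e94
+ 0xb8e5 = 0xc779
+ 0xc398 = 0x8b12
+ 0x9cbe = 0x27d1
One's complement: ~0x27d1
Checksum = 0xd82e


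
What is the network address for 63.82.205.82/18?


IP:   00111111.01010010.11001101.01010010
Mask: 11111111.11111111.11000000.00000000
AND operation:
Net:  00111111.01010010.11000000.00000000
Network: 63.82.192.0/18


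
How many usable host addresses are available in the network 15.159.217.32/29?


Host bits = 32 - 29 = 3
Total addresses = 2^3 = 8
Usable = total - 2 (network and broadcast)
Usable hosts: 6


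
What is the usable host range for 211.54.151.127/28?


Network: 211.54.151.112
Broadcast: 211.54.151.127
First usable = network + 1
Last usable = broadcast - 1
Range: 211.54.151.113 to 211.54.151.126


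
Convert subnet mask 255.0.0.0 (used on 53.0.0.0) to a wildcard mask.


Subnet mask: 255.0.0.0
Wildcard = 255.255.255.255 - subnet mask
255 - 255 = 0
255 - 0 = 255
255 - 0 = 255
255 - 0 = 255
Wildcard: 0.255.255.255


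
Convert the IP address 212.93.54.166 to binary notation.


212 = 11010100
93 = 01011101
54 = 00110110
166 = 10100110
Binary: 11010100.01011101.00110110.10100110


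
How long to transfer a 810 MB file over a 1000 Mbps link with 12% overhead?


Effective throughput = 1000 * (1 - 12/100) = 880 Mbps
File size in Mb = 810 * 8 = 6480 Mb
Time = 6480 / 880
Time = 7.3636 seconds


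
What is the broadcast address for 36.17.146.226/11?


Network: 36.0.0.0/11
Host bits = 21
Set all host bits to 1:
Broadcast: 36.31.255.255


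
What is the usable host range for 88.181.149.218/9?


Network: 88.128.0.0
Broadcast: 88.255.255.255
First usable = network + 1
Last usable = broadcast - 1
Range: 88.128.0.1 to 88.255.255.254


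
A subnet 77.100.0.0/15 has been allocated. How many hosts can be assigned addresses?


Host bits = 32 - 15 = 17
Total addresses = 2^17 = 131072
Usable = total - 2 (network and broadcast)
Usable hosts: 131070


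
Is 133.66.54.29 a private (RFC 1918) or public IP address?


RFC 1918 private ranges:
  10.0.0.0/8 (10.0.0.0 - 10.255.255.255)
  172.16.0.0/12 (172.16.0.0 - 172.31.255.255)
  192.168.0.0/16 (192.168.0.0 - 192.168.255.255)
Public (not in any RFC 1918 range)


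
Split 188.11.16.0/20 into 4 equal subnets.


New prefix = 20 + 2 = 22
Each subnet has 1024 addresses
  188.11.16.0/22
  188.11.20.0/22
  188.11.24.0/22
  188.11.28.0/22
Subnets: 188.11.16.0/22, 188.11.20.0/22, 188.11.24.0/22, 188.11.28.0/22


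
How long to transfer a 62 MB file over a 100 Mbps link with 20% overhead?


Effective throughput = 100 * (1 - 20/100) = 80 Mbps
File size in Mb = 62 * 8 = 496 Mb
Time = 496 / 80
Time = 6.2 seconds


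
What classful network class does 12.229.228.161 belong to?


First octet: 12
Binary: 00001100
0xxxxxxx -> Class A (1-126)
Class A, default mask 255.0.0.0 (/8)


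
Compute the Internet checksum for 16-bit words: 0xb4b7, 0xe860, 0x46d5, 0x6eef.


Sum all words (with carry folding):
+ 0xb4b7 = 0xb4b7
+ 0xe860 = 0x9d18
+ 0x46d5 = 0xe3ed
+ 0x6eef = 0x52dd
One's complement: ~0x52dd
Checksum = 0xad22


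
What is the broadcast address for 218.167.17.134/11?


Network: 218.160.0.0/11
Host bits = 21
Set all host bits to 1:
Broadcast: 218.191.255.255


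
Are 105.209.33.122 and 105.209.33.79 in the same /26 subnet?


Mask: 255.255.255.192
105.209.33.122 AND mask = 105.209.33.64
105.209.33.79 AND mask = 105.209.33.64
Yes, same subnet (105.209.33.64)


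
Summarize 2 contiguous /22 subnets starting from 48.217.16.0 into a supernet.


Original prefix: /22
Number of subnets: 2 = 2^1
New prefix = 22 - 1 = 21
Supernet: 48.217.16.0/21


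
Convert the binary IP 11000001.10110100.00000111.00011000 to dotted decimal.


11000001 = 193
10110100 = 180
00000111 = 7
00011000 = 24
IP: 193.180.7.24


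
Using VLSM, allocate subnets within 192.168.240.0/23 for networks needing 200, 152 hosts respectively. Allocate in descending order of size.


200 hosts -> /24 (254 usable): 192.168.240.0/24
152 hosts -> /24 (254 usable): 192.168.241.0/24
Allocation: 192.168.240.0/24 (200 hosts, 254 usable); 192.168.241.0/24 (152 hosts, 254 usable)


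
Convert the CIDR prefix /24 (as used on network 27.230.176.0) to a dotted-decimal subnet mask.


/24 means 24 network bits, 8 host bits
Binary: 11111111111111111111111100000000
Mask: 255.255.255.0


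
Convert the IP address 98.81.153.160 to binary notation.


98 = 01100010
81 = 01010001
153 = 10011001
160 = 10100000
Binary: 01100010.01010001.10011001.10100000


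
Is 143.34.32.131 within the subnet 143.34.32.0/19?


Subnet network: 143.34.32.0
Test IP AND mask: 143.34.32.0
Yes, 143.34.32.131 is in 143.34.32.0/19


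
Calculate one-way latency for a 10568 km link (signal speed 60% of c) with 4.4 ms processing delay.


Speed = 0.6 * 3e5 km/s = 180000 km/s
Propagation delay = 10568 / 180000 = 0.0587 s = 58.7111 ms
Processing delay = 4.4 ms
Total one-way latency = 63.1111 ms


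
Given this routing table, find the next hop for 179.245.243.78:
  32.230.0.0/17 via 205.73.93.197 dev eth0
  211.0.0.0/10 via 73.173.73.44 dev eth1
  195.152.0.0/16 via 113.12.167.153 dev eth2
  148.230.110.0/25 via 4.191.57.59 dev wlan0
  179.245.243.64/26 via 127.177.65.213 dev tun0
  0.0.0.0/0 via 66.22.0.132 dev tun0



Longest prefix match for 179.245.243.78:
  /17 32.230.0.0: no
  /10 211.0.0.0: no
  /16 195.152.0.0: no
  /25 148.230.110.0: no
  /26 179.245.243.64: MATCH
  /0 0.0.0.0: MATCH
Selected: next-hop 127.177.65.213 via tun0 (matched /26)


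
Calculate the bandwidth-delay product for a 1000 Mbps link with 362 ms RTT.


BDP = bandwidth * RTT
= 1000 Mbps * 362 ms
= 1000 * 1e6 * 362 / 1000 bits
= 362000000 bits
= 45250000 bytes
= 44189.4531 KB
BDP = 362000000 bits (45250000 bytes)


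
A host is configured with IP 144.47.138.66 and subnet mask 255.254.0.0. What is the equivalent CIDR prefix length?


Binary: 11111111.11111110.00000000.00000000
Count leading 1s
Prefix: /15


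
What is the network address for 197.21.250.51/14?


IP:   11000101.00010101.11111010.00110011
Mask: 11111111.11111100.00000000.00000000
AND operation:
Net:  11000101.00010100.00000000.00000000
Network: 197.20.0.0/14


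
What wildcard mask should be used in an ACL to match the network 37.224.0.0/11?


Subnet mask: 255.224.0.0
Wildcard = 255.255.255.255 - subnet mask
255 - 255 = 0
255 - 224 = 31
255 - 0 = 255
255 - 0 = 255
Wildcard: 0.31.255.255


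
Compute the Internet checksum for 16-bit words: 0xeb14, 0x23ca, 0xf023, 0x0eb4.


Sum all words (with carry folding):
+ 0xeb14 = 0xeb14
+ 0x23ca = 0x0edf
+ 0xf023 = 0xff02
+ 0x0eb4 = 0x0db7
One's complement: ~0x0db7
Checksum = 0xf248


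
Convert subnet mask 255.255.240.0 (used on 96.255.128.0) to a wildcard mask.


Subnet mask: 255.255.240.0
Wildcard = 255.255.255.255 - subnet mask
255 - 255 = 0
255 - 255 = 0
255 - 240 = 15
255 - 0 = 255
Wildcard: 0.0.15.255


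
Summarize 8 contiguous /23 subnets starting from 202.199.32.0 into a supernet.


Original prefix: /23
Number of subnets: 8 = 2^3
New prefix = 23 - 3 = 20
Supernet: 202.199.32.0/20


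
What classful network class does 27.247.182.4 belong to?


First octet: 27
Binary: 00011011
0xxxxxxx -> Class A (1-126)
Class A, default mask 255.0.0.0 (/8)


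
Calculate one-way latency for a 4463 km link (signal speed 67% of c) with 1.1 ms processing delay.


Speed = 0.67 * 3e5 km/s = 201000 km/s
Propagation delay = 4463 / 201000 = 0.0222 s = 22.204 ms
Processing delay = 1.1 ms
Total one-way latency = 23.304 ms


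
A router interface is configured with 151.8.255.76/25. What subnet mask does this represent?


/25 means 25 network bits, 7 host bits
Binary: 11111111111111111111111110000000
Mask: 255.255.255.128


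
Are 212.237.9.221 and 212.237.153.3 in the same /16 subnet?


Mask: 255.255.0.0
212.237.9.221 AND mask = 212.237.0.0
212.237.153.3 AND mask = 212.237.0.0
Yes, same subnet (212.237.0.0)


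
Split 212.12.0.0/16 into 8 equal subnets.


New prefix = 16 + 3 = 19
Each subnet has 8192 addresses
  212.12.0.0/19
  212.12.32.0/19
  212.12.64.0/19
  212.12.96.0/19
  212.12.128.0/19
  212.12.160.0/19
  212.12.192.0/19
  212.12.224.0/19
Subnets: 212.12.0.0/19, 212.12.32.0/19, 212.12.64.0/19, 212.12.96.0/19, 212.12.128.0/19, 212.12.160.0/19, 212.12.192.0/19, 212.12.224.0/19


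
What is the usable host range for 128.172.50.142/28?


Network: 128.172.50.128
Broadcast: 128.172.50.143
First usable = network + 1
Last usable = broadcast - 1
Range: 128.172.50.129 to 128.172.50.142


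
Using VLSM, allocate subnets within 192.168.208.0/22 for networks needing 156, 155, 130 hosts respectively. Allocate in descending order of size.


156 hosts -> /24 (254 usable): 192.168.208.0/24
155 hosts -> /24 (254 usable): 192.168.209.0/24
130 hosts -> /24 (254 usable): 192.168.210.0/24
Allocation: 192.168.208.0/24 (156 hosts, 254 usable); 192.168.209.0/24 (155 hosts, 254 usable); 192.168.210.0/24 (130 hosts, 254 usable)


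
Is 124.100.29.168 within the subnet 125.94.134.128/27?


Subnet network: 125.94.134.128
Test IP AND mask: 124.100.29.160
No, 124.100.29.168 is not in 125.94.134.128/27


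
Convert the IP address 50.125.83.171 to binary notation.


50 = 00110010
125 = 01111101
83 = 01010011
171 = 10101011
Binary: 00110010.01111101.01010011.10101011


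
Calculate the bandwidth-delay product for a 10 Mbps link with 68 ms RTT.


BDP = bandwidth * RTT
= 10 Mbps * 68 ms
= 10 * 1e6 * 68 / 1000 bits
= 680000 bits
= 85000 bytes
= 83.0078 KB
BDP = 680000 bits (85000 bytes)


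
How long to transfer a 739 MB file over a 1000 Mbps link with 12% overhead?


Effective throughput = 1000 * (1 - 12/100) = 880 Mbps
File size in Mb = 739 * 8 = 5912 Mb
Time = 5912 / 880
Time = 6.7182 seconds


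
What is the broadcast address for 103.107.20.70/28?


Network: 103.107.20.64/28
Host bits = 4
Set all host bits to 1:
Broadcast: 103.107.20.79


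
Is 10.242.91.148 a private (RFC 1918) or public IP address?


RFC 1918 private ranges:
  10.0.0.0/8 (10.0.0.0 - 10.255.255.255)
  172.16.0.0/12 (172.16.0.0 - 172.31.255.255)
  192.168.0.0/16 (192.168.0.0 - 192.168.255.255)
Private (in 10.0.0.0/8)


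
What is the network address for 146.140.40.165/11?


IP:   10010010.10001100.00101000.10100101
Mask: 11111111.11100000.00000000.00000000
AND operation:
Net:  10010010.10000000.00000000.00000000
Network: 146.128.0.0/11


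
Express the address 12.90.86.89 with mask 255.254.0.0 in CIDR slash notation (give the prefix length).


Binary: 11111111.11111110.00000000.00000000
Count leading 1s
Prefix: /15


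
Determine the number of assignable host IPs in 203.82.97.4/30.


Host bits = 32 - 30 = 2
Total addresses = 2^2 = 4
Usable = total - 2 (network and broadcast)
Usable hosts: 2


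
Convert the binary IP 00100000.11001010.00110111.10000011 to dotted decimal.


00100000 = 32
11001010 = 202
00110111 = 55
10000011 = 131
IP: 32.202.55.131


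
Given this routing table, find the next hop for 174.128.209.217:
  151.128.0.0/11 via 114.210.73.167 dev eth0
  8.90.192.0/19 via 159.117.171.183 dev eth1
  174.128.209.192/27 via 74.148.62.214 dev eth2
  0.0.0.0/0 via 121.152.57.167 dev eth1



Longest prefix match for 174.128.209.217:
  /11 151.128.0.0: no
  /19 8.90.192.0: no
  /27 174.128.209.192: MATCH
  /0 0.0.0.0: MATCH
Selected: next-hop 74.148.62.214 via eth2 (matched /27)


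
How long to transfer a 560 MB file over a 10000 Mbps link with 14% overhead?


Effective throughput = 10000 * (1 - 14/100) = 8600 Mbps
File size in Mb = 560 * 8 = 4480 Mb
Time = 4480 / 8600
Time = 0.5209 seconds


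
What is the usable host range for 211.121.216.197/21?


Network: 211.121.216.0
Broadcast: 211.121.223.255
First usable = network + 1
Last usable = broadcast - 1
Range: 211.121.216.1 to 211.121.223.254


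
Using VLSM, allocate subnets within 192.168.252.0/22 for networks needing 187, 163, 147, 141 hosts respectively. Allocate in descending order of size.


187 hosts -> /24 (254 usable): 192.168.252.0/24
163 hosts -> /24 (254 usable): 192.168.253.0/24
147 hosts -> /24 (254 usable): 192.168.254.0/24
141 hosts -> /24 (254 usable): 192.168.255.0/24
Allocation: 192.168.252.0/24 (187 hosts, 254 usable); 192.168.253.0/24 (163 hosts, 254 usable); 192.168.254.0/24 (147 hosts, 254 usable); 192.168.255.0/24 (141 hosts, 254 usable)


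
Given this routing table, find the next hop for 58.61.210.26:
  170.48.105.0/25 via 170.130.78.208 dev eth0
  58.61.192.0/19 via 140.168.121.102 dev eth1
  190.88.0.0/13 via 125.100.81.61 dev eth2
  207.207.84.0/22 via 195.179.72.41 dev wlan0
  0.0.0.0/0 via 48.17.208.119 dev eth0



Longest prefix match for 58.61.210.26:
  /25 170.48.105.0: no
  /19 58.61.192.0: MATCH
  /13 190.88.0.0: no
  /22 207.207.84.0: no
  /0 0.0.0.0: MATCH
Selected: next-hop 140.168.121.102 via eth1 (matched /19)


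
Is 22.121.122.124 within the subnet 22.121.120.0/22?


Subnet network: 22.121.120.0
Test IP AND mask: 22.121.120.0
Yes, 22.121.122.124 is in 22.121.120.0/22


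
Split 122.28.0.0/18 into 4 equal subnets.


New prefix = 18 + 2 = 20
Each subnet has 4096 addresses
  122.28.0.0/20
  122.28.16.0/20
  122.28.32.0/20
  122.28.48.0/20
Subnets: 122.28.0.0/20, 122.28.16.0/20, 122.28.32.0/20, 122.28.48.0/20


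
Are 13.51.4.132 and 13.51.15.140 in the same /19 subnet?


Mask: 255.255.224.0
13.51.4.132 AND mask = 13.51.0.0
13.51.15.140 AND mask = 13.51.0.0
Yes, same subnet (13.51.0.0)


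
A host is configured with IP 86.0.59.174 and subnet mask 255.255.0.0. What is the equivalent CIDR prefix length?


Binary: 11111111.11111111.00000000.00000000
Count leading 1s
Prefix: /16


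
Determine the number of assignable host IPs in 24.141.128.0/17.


Host bits = 32 - 17 = 15
Total addresses = 2^15 = 32768
Usable = total - 2 (network and broadcast)
Usable hosts: 32766


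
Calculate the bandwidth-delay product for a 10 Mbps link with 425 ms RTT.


BDP = bandwidth * RTT
= 10 Mbps * 425 ms
= 10 * 1e6 * 425 / 1000 bits
= 4250000 bits
= 531250 bytes
= 518.7988 KB
BDP = 4250000 bits (531250 bytes)


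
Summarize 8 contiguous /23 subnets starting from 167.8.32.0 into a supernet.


Original prefix: /23
Number of subnets: 8 = 2^3
New prefix = 23 - 3 = 20
Supernet: 167.8.32.0/20


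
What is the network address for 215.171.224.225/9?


IP:   11010111.10101011.11100000.11100001
Mask: 11111111.10000000.00000000.00000000
AND operation:
Net:  11010111.10000000.00000000.00000000
Network: 215.128.0.0/9


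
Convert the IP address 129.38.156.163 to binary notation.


129 = 10000001
38 = 00100110
156 = 10011100
163 = 10100011
Binary: 10000001.00100110.10011100.10100011


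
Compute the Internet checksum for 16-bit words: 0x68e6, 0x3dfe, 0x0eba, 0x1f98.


Sum all words (with carry folding):
+ 0x68e6 = 0x68e6
+ 0x3dfe = 0xa6e4
+ 0x0eba = 0xb59e
+ 0x1f98 = 0xd536
One's complement: ~0xd536
Checksum = 0x2ac9


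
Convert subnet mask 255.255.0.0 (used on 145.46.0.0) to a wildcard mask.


Subnet mask: 255.255.0.0
Wildcard = 255.255.255.255 - subnet mask
255 - 255 = 0
255 - 255 = 0
255 - 0 = 255
255 - 0 = 255
Wildcard: 0.0.255.255


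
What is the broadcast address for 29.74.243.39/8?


Network: 29.0.0.0/8
Host bits = 24
Set all host bits to 1:
Broadcast: 29.255.255.255


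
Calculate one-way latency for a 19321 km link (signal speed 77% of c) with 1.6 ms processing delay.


Speed = 0.77 * 3e5 km/s = 231000 km/s
Propagation delay = 19321 / 231000 = 0.0836 s = 83.6407 ms
Processing delay = 1.6 ms
Total one-way latency = 85.2407 ms


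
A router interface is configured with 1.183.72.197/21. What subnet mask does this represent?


/21 means 21 network bits, 11 host bits
Binary: 11111111111111111111100000000000
Mask: 255.255.248.0


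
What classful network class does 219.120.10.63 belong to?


First octet: 219
Binary: 11011011
110xxxxx -> Class C (192-223)
Class C, default mask 255.255.255.0 (/24)


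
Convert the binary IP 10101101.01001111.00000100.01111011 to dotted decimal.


10101101 = 173
01001111 = 79
00000100 = 4
01111011 = 123
IP: 173.79.4.123


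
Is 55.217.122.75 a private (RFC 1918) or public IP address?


RFC 1918 private ranges:
  10.0.0.0/8 (10.0.0.0 - 10.255.255.255)
  172.16.0.0/12 (172.16.0.0 - 172.31.255.255)
  192.168.0.0/16 (192.168.0.0 - 192.168.255.255)
Public (not in any RFC 1918 range)


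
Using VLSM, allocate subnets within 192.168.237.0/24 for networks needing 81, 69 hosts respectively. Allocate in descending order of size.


81 hosts -> /25 (126 usable): 192.168.237.0/25
69 hosts -> /25 (126 usable): 192.168.237.128/25
Allocation: 192.168.237.0/25 (81 hosts, 126 usable); 192.168.237.128/25 (69 hosts, 126 usable)


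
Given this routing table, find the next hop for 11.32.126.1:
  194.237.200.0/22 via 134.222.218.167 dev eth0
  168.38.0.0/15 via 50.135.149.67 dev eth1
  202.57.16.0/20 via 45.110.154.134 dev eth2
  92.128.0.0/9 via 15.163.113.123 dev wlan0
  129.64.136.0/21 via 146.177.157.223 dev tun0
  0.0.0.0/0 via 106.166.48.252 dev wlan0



Longest prefix match for 11.32.126.1:
  /22 194.237.200.0: no
  /15 168.38.0.0: no
  /20 202.57.16.0: no
  /9 92.128.0.0: no
  /21 129.64.136.0: no
  /0 0.0.0.0: MATCH
Selected: next-hop 106.166.48.252 via wlan0 (matched /0)


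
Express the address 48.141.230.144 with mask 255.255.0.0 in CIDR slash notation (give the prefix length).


Binary: 11111111.11111111.00000000.00000000
Count leading 1s
Prefix: /16


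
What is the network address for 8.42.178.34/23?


IP:   00001000.00101010.10110010.00100010
Mask: 11111111.11111111.11111110.00000000
AND operation:
Net:  00001000.00101010.10110010.00000000
Network: 8.42.178.0/23


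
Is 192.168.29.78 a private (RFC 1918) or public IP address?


RFC 1918 private ranges:
  10.0.0.0/8 (10.0.0.0 - 10.255.255.255)
  172.16.0.0/12 (172.16.0.0 - 172.31.255.255)
  192.168.0.0/16 (192.168.0.0 - 192.168.255.255)
Private (in 192.168.0.0/16)


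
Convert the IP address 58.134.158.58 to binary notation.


58 = 00111010
134 = 10000110
158 = 10011110
58 = 00111010
Binary: 00111010.10000110.10011110.00111010


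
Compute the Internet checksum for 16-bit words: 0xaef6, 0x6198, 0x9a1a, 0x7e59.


Sum all words (with carry folding):
+ 0xaef6 = 0xaef6
+ 0x6198 = 0x108f
+ 0x9a1a = 0xaaa9
+ 0x7e59 = 0x2903
One's complement: ~0x2903
Checksum = 0xd6fc


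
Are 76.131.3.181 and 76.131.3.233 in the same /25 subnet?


Mask: 255.255.255.128
76.131.3.181 AND mask = 76.131.3.128
76.131.3.233 AND mask = 76.131.3.128
Yes, same subnet (76.131.3.128)


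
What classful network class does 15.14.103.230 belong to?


First octet: 15
Binary: 00001111
0xxxxxxx -> Class A (1-126)
Class A, default mask 255.0.0.0 (/8)


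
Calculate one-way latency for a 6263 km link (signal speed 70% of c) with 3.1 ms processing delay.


Speed = 0.7 * 3e5 km/s = 210000 km/s
Propagation delay = 6263 / 210000 = 0.0298 s = 29.8238 ms
Processing delay = 3.1 ms
Total one-way latency = 32.9238 ms


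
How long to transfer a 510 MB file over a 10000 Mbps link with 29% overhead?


Effective throughput = 10000 * (1 - 29/100) = 7100 Mbps
File size in Mb = 510 * 8 = 4080 Mb
Time = 4080 / 7100
Time = 0.5746 seconds


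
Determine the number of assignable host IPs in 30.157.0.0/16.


Host bits = 32 - 16 = 16
Total addresses = 2^16 = 65536
Usable = total - 2 (network and broadcast)
Usable hosts: 65534


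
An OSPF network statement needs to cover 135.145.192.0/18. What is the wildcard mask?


Subnet mask: 255.255.192.0
Wildcard = 255.255.255.255 - subnet mask
255 - 255 = 0
255 - 255 = 0
255 - 192 = 63
255 - 0 = 255
Wildcard: 0.0.63.255


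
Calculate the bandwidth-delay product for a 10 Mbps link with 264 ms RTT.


BDP = bandwidth * RTT
= 10 Mbps * 264 ms
= 10 * 1e6 * 264 / 1000 bits
= 2640000 bits
= 330000 bytes
= 322.2656 KB
BDP = 2640000 bits (330000 bytes)


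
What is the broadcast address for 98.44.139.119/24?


Network: 98.44.139.0/24
Host bits = 8
Set all host bits to 1:
Broadcast: 98.44.139.255


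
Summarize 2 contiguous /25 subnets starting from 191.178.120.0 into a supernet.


Original prefix: /25
Number of subnets: 2 = 2^1
New prefix = 25 - 1 = 24
Supernet: 191.178.120.0/24


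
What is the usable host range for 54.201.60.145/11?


Network: 54.192.0.0
Broadcast: 54.223.255.255
First usable = network + 1
Last usable = broadcast - 1
Range: 54.192.0.1 to 54.223.255.254


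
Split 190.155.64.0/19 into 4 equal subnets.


New prefix = 19 + 2 = 21
Each subnet has 2048 addresses
  190.155.64.0/21
  190.155.72.0/21
  190.155.80.0/21
  190.155.88.0/21
Subnets: 190.155.64.0/21, 190.155.72.0/21, 190.155.80.0/21, 190.155.88.0/21


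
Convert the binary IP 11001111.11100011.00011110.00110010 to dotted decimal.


11001111 = 207
11100011 = 227
00011110 = 30
00110010 = 50
IP: 207.227.30.50


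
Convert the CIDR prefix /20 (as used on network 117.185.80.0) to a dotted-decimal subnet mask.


/20 means 20 network bits, 12 host bits
Binary: 11111111111111111111000000000000
Mask: 255.255.240.0


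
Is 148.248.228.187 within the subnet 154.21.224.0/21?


Subnet network: 154.21.224.0
Test IP AND mask: 148.248.224.0
No, 148.248.228.187 is not in 154.21.224.0/21


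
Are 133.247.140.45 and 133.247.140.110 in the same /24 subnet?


Mask: 255.255.255.0
133.247.140.45 AND mask = 133.247.140.0
133.247.140.110 AND mask = 133.247.140.0
Yes, same subnet (133.247.140.0)


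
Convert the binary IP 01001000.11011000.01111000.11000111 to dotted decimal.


01001000 = 72
11011000 = 216
01111000 = 120
11000111 = 199
IP: 72.216.120.199


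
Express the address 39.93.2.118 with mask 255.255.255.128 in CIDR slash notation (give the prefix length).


Binary: 11111111.11111111.11111111.10000000
Count leading 1s
Prefix: /25


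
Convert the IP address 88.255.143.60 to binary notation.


88 = 01011000
255 = 11111111
143 = 10001111
60 = 00111100
Binary: 01011000.11111111.10001111.00111100


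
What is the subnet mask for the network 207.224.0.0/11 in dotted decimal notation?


/11 means 11 network bits, 21 host bits
Binary: 11111111111000000000000000000000
Mask: 255.224.0.0


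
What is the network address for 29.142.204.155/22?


IP:   00011101.10001110.11001100.10011011
Mask: 11111111.11111111.11111100.00000000
AND operation:
Net:  00011101.10001110.11001100.00000000
Network: 29.142.204.0/22


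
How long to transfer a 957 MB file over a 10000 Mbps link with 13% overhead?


Effective throughput = 10000 * (1 - 13/100) = 8700 Mbps
File size in Mb = 957 * 8 = 7656 Mb
Time = 7656 / 8700
Time = 0.88 seconds


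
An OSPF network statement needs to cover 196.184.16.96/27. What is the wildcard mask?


Subnet mask: 255.255.255.224
Wildcard = 255.255.255.255 - subnet mask
255 - 255 = 0
255 - 255 = 0
255 - 255 = 0
255 - 224 = 31
Wildcard: 0.0.0.31


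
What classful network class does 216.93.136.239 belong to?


First octet: 216
Binary: 11011000
110xxxxx -> Class C (192-223)
Class C, default mask 255.255.255.0 (/24)


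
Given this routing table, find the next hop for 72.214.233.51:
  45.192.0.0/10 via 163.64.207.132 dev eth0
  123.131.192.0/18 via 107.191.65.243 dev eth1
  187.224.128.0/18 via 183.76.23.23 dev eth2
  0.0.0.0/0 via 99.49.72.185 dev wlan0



Longest prefix match for 72.214.233.51:
  /10 45.192.0.0: no
  /18 123.131.192.0: no
  /18 187.224.128.0: no
  /0 0.0.0.0: MATCH
Selected: next-hop 99.49.72.185 via wlan0 (matched /0)


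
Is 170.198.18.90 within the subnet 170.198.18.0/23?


Subnet network: 170.198.18.0
Test IP AND mask: 170.198.18.0
Yes, 170.198.18.90 is in 170.198.18.0/23


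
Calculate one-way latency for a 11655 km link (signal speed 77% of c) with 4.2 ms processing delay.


Speed = 0.77 * 3e5 km/s = 231000 km/s
Propagation delay = 11655 / 231000 = 0.0505 s = 50.4545 ms
Processing delay = 4.2 ms
Total one-way latency = 54.6545 ms


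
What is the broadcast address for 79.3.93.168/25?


Network: 79.3.93.128/25
Host bits = 7
Set all host bits to 1:
Broadcast: 79.3.93.255


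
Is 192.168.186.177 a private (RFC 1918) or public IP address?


RFC 1918 private ranges:
  10.0.0.0/8 (10.0.0.0 - 10.255.255.255)
  172.16.0.0/12 (172.16.0.0 - 172.31.255.255)
  192.168.0.0/16 (192.168.0.0 - 192.168.255.255)
Private (in 192.168.0.0/16)


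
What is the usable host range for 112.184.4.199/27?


Network: 112.184.4.192
Broadcast: 112.184.4.223
First usable = network + 1
Last usable = broadcast - 1
Range: 112.184.4.193 to 112.184.4.222


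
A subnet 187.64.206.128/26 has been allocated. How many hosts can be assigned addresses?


Host bits = 32 - 26 = 6
Total addresses = 2^6 = 64
Usable = total - 2 (network and broadcast)
Usable hosts: 62


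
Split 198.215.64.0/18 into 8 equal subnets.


New prefix = 18 + 3 = 21
Each subnet has 2048 addresses
  198.215.64.0/21
  198.215.72.0/21
  198.215.80.0/21
  198.215.88.0/21
  198.215.96.0/21
  198.215.104.0/21
  198.215.112.0/21
  198.215.120.0/21
Subnets: 198.215.64.0/21, 198.215.72.0/21, 198.215.80.0/21, 198.215.88.0/21, 198.215.96.0/21, 198.215.104.0/21, 198.215.112.0/21, 198.215.120.0/21


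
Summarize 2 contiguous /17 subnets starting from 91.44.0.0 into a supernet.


Original prefix: /17
Number of subnets: 2 = 2^1
New prefix = 17 - 1 = 16
Supernet: 91.44.0.0/16


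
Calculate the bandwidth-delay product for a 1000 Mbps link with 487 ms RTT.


BDP = bandwidth * RTT
= 1000 Mbps * 487 ms
= 1000 * 1e6 * 487 / 1000 bits
= 487000000 bits
= 60875000 bytes
= 59448.2422 KB
BDP = 487000000 bits (60875000 bytes)


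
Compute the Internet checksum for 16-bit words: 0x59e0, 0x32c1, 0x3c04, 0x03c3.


Sum all words (with carry folding):
+ 0x59e0 = 0x59e0
+ 0x32c1 = 0x8ca1
+ 0x3c04 = 0xc8a5
+ 0x03c3 = 0xcc68
One's complement: ~0xcc68
Checksum = 0x3397


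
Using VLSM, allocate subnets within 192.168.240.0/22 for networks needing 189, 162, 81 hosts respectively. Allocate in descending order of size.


189 hosts -> /24 (254 usable): 192.168.240.0/24
162 hosts -> /24 (254 usable): 192.168.241.0/24
81 hosts -> /25 (126 usable): 192.168.242.0/25
Allocation: 192.168.240.0/24 (189 hosts, 254 usable); 192.168.241.0/24 (162 hosts, 254 usable); 192.168.242.0/25 (81 hosts, 126 usable)


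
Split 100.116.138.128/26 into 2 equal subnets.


New prefix = 26 + 1 = 27
Each subnet has 32 addresses
  100.116.138.128/27
  100.116.138.160/27
Subnets: 100.116.138.128/27, 100.116.138.160/27


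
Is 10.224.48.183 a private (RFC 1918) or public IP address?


RFC 1918 private ranges:
  10.0.0.0/8 (10.0.0.0 - 10.255.255.255)
  172.16.0.0/12 (172.16.0.0 - 172.31.255.255)
  192.168.0.0/16 (192.168.0.0 - 192.168.255.255)
Private (in 10.0.0.0/8)


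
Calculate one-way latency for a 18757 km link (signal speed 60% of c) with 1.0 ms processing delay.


Speed = 0.6 * 3e5 km/s = 180000 km/s
Propagation delay = 18757 / 180000 = 0.1042 s = 104.2056 ms
Processing delay = 1.0 ms
Total one-way latency = 105.2056 ms


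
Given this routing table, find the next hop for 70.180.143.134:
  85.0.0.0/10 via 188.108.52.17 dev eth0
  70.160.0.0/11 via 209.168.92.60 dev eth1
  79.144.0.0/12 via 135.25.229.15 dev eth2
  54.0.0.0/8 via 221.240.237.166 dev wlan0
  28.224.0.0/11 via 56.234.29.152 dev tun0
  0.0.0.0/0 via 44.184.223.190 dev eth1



Longest prefix match for 70.180.143.134:
  /10 85.0.0.0: no
  /11 70.160.0.0: MATCH
  /12 79.144.0.0: no
  /8 54.0.0.0: no
  /11 28.224.0.0: no
  /0 0.0.0.0: MATCH
Selected: next-hop 209.168.92.60 via eth1 (matched /11)


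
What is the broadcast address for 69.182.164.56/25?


Network: 69.182.164.0/25
Host bits = 7
Set all host bits to 1:
Broadcast: 69.182.164.127


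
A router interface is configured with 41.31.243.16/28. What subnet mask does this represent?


/28 means 28 network bits, 4 host bits
Binary: 11111111111111111111111111110000
Mask: 255.255.255.240


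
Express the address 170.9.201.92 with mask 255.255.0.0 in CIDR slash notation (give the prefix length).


Binary: 11111111.11111111.00000000.00000000
Count leading 1s
Prefix: /16


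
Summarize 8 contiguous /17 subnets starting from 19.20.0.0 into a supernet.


Original prefix: /17
Number of subnets: 8 = 2^3
New prefix = 17 - 3 = 14
Supernet: 19.20.0.0/14


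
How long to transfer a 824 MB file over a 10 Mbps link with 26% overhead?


Effective throughput = 10 * (1 - 26/100) = 7.4 Mbps
File size in Mb = 824 * 8 = 6592 Mb
Time = 6592 / 7.4
Time = 890.8108 seconds


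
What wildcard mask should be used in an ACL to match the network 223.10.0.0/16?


Subnet mask: 255.255.0.0
Wildcard = 255.255.255.255 - subnet mask
255 - 255 = 0
255 - 255 = 0
255 - 0 = 255
255 - 0 = 255
Wildcard: 0.0.255.255


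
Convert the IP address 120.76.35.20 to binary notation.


120 = 01111000
76 = 01001100
35 = 00100011
20 = 00010100
Binary: 01111000.01001100.00100011.00010100


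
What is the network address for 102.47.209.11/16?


IP:   01100110.00101111.11010001.00001011
Mask: 11111111.11111111.00000000.00000000
AND operation:
Net:  01100110.00101111.00000000.00000000
Network: 102.47.0.0/16


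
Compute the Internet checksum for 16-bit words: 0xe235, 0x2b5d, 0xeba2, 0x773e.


Sum all words (with carry folding):
+ 0xe235 = 0xe235
+ 0x2b5d = 0x0d93
+ 0xeba2 = 0xf935
+ 0x773e = 0x7074
One's complement: ~0x7074
Checksum = 0x8f8b


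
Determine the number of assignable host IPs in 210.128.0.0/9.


Host bits = 32 - 9 = 23
Total addresses = 2^23 = 8388608
Usable = total - 2 (network and broadcast)
Usable hosts: 8388606


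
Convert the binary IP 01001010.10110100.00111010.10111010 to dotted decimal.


01001010 = 74
10110100 = 180
00111010 = 58
10111010 = 186
IP: 74.180.58.186


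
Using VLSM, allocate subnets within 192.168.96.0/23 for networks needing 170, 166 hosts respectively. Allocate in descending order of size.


170 hosts -> /24 (254 usable): 192.168.96.0/24
166 hosts -> /24 (254 usable): 192.168.97.0/24
Allocation: 192.168.96.0/24 (170 hosts, 254 usable); 192.168.97.0/24 (166 hosts, 254 usable)


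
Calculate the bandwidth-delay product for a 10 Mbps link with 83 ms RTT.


BDP = bandwidth * RTT
= 10 Mbps * 83 ms
= 10 * 1e6 * 83 / 1000 bits
= 830000 bits
= 103750 bytes
= 101.3184 KB
BDP = 830000 bits (103750 bytes)


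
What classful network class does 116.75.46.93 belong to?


First octet: 116
Binary: 01110100
0xxxxxxx -> Class A (1-126)
Class A, default mask 255.0.0.0 (/8)


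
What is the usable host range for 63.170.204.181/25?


Network: 63.170.204.128
Broadcast: 63.170.204.255
First usable = network + 1
Last usable = broadcast - 1
Range: 63.170.204.129 to 63.170.204.254


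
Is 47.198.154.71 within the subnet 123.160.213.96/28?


Subnet network: 123.160.213.96
Test IP AND mask: 47.198.154.64
No, 47.198.154.71 is not in 123.160.213.96/28


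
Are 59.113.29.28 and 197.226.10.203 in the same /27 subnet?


Mask: 255.255.255.224
59.113.29.28 AND mask = 59.113.29.0
197.226.10.203 AND mask = 197.226.10.192
No, different subnets (59.113.29.0 vs 197.226.10.192)


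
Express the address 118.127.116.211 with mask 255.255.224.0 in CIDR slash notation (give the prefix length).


Binary: 11111111.11111111.11100000.00000000
Count leading 1s
Prefix: /19


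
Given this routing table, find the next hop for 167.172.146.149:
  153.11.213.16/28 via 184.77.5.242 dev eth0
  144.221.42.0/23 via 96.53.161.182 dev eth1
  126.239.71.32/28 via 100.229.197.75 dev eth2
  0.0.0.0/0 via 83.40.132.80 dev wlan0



Longest prefix match for 167.172.146.149:
  /28 153.11.213.16: no
  /23 144.221.42.0: no
  /28 126.239.71.32: no
  /0 0.0.0.0: MATCH
Selected: next-hop 83.40.132.80 via wlan0 (matched /0)


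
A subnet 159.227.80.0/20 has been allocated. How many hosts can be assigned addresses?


Host bits = 32 - 20 = 12
Total addresses = 2^12 = 4096
Usable = total - 2 (network and broadcast)
Usable hosts: 4094


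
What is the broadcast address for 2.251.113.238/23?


Network: 2.251.112.0/23
Host bits = 9
Set all host bits to 1:
Broadcast: 2.251.113.255


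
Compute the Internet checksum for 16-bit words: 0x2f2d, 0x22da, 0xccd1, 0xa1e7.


Sum all words (with carry folding):
+ 0x2f2d = 0x2f2d
+ 0x22da = 0x5207
+ 0xccd1 = 0x1ed9
+ 0xa1e7 = 0xc0c0
One's complement: ~0xc0c0
Checksum = 0x3f3f


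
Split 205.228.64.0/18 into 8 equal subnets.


New prefix = 18 + 3 = 21
Each subnet has 2048 addresses
  205.228.64.0/21
  205.228.72.0/21
  205.228.80.0/21
  205.228.88.0/21
  205.228.96.0/21
  205.228.104.0/21
  205.228.112.0/21
  205.228.120.0/21
Subnets: 205.228.64.0/21, 205.228.72.0/21, 205.228.80.0/21, 205.228.88.0/21, 205.228.96.0/21, 205.228.104.0/21, 205.228.112.0/21, 205.228.120.0/21


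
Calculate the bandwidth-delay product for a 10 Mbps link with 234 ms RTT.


BDP = bandwidth * RTT
= 10 Mbps * 234 ms
= 10 * 1e6 * 234 / 1000 bits
= 2340000 bits
= 292500 bytes
= 285.6445 KB
BDP = 2340000 bits (292500 bytes)


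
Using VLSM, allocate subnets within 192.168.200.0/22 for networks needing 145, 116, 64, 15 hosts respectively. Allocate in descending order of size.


145 hosts -> /24 (254 usable): 192.168.200.0/24
116 hosts -> /25 (126 usable): 192.168.201.0/25
64 hosts -> /25 (126 usable): 192.168.201.128/25
15 hosts -> /27 (30 usable): 192.168.202.0/27
Allocation: 192.168.200.0/24 (145 hosts, 254 usable); 192.168.201.0/25 (116 hosts, 126 usable); 192.168.201.128/25 (64 hosts, 126 usable); 192.168.202.0/27 (15 hosts, 30 usable)


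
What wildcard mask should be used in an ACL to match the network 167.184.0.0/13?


Subnet mask: 255.248.0.0
Wildcard = 255.255.255.255 - subnet mask
255 - 255 = 0
255 - 248 = 7
255 - 0 = 255
255 - 0 = 255
Wildcard: 0.7.255.255


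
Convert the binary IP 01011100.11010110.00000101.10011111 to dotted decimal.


01011100 = 92
11010110 = 214
00000101 = 5
10011111 = 159
IP: 92.214.5.159


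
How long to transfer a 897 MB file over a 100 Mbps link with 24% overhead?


Effective throughput = 100 * (1 - 24/100) = 76 Mbps
File size in Mb = 897 * 8 = 7176 Mb
Time = 7176 / 76
Time = 94.4211 seconds


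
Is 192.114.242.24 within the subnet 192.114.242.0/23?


Subnet network: 192.114.242.0
Test IP AND mask: 192.114.242.0
Yes, 192.114.242.24 is in 192.114.242.0/23


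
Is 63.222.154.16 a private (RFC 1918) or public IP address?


RFC 1918 private ranges:
  10.0.0.0/8 (10.0.0.0 - 10.255.255.255)
  172.16.0.0/12 (172.16.0.0 - 172.31.255.255)
  192.168.0.0/16 (192.168.0.0 - 192.168.255.255)
Public (not in any RFC 1918 range)


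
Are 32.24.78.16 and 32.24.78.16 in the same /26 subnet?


Mask: 255.255.255.192
32.24.78.16 AND mask = 32.24.78.0
32.24.78.16 AND mask = 32.24.78.0
Yes, same subnet (32.24.78.0)


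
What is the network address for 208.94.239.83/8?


IP:   11010000.01011110.11101111.01010011
Mask: 11111111.00000000.00000000.00000000
AND operation:
Net:  11010000.00000000.00000000.00000000
Network: 208.0.0.0/8


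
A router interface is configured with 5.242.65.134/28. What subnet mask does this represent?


/28 means 28 network bits, 4 host bits
Binary: 11111111111111111111111111110000
Mask: 255.255.255.240


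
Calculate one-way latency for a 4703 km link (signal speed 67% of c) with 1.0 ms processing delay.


Speed = 0.67 * 3e5 km/s = 201000 km/s
Propagation delay = 4703 / 201000 = 0.0234 s = 23.398 ms
Processing delay = 1.0 ms
Total one-way latency = 24.398 ms


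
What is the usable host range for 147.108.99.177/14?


Network: 147.108.0.0
Broadcast: 147.111.255.255
First usable = network + 1
Last usable = broadcast - 1
Range: 147.108.0.1 to 147.111.255.254


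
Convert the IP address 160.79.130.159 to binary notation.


160 = 10100000
79 = 01001111
130 = 10000010
159 = 10011111
Binary: 10100000.01001111.10000010.10011111


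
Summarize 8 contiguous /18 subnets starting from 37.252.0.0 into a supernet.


Original prefix: /18
Number of subnets: 8 = 2^3
New prefix = 18 - 3 = 15
Supernet: 37.252.0.0/15


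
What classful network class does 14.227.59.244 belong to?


First octet: 14
Binary: 00001110
0xxxxxxx -> Class A (1-126)
Class A, default mask 255.0.0.0 (/8)


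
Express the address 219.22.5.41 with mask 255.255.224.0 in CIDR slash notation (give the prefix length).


Binary: 11111111.11111111.11100000.00000000
Count leading 1s
Prefix: /19


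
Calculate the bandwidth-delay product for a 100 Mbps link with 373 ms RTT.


BDP = bandwidth * RTT
= 100 Mbps * 373 ms
= 100 * 1e6 * 373 / 1000 bits
= 37300000 bits
= 4662500 bytes
= 4553.2227 KB
BDP = 37300000 bits (4662500 bytes)


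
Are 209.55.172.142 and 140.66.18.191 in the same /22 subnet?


Mask: 255.255.252.0
209.55.172.142 AND mask = 209.55.172.0
140.66.18.191 AND mask = 140.66.16.0
No, different subnets (209.55.172.0 vs 140.66.16.0)


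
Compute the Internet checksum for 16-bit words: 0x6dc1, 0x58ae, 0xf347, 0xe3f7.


Sum all words (with carry folding):
+ 0x6dc1 = 0x6dc1
+ 0x58ae = 0xc66f
+ 0xf347 = 0xb9b7
+ 0xe3f7 = 0x9daf
One's complement: ~0x9daf
Checksum = 0x6250


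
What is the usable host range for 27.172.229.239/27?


Network: 27.172.229.224
Broadcast: 27.172.229.255
First usable = network + 1
Last usable = broadcast - 1
Range: 27.172.229.225 to 27.172.229.254


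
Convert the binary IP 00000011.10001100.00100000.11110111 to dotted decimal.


00000011 = 3
10001100 = 140
00100000 = 32
11110111 = 247
IP: 3.140.32.247


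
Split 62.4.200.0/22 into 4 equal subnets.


New prefix = 22 + 2 = 24
Each subnet has 256 addresses
  62.4.200.0/24
  62.4.201.0/24
  62.4.202.0/24
  62.4.203.0/24
Subnets: 62.4.200.0/24, 62.4.201.0/24, 62.4.202.0/24, 62.4.203.0/24


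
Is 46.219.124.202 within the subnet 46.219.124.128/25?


Subnet network: 46.219.124.128
Test IP AND mask: 46.219.124.128
Yes, 46.219.124.202 is in 46.219.124.128/25


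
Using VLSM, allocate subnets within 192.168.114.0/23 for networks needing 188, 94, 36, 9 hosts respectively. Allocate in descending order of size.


188 hosts -> /24 (254 usable): 192.168.114.0/24
94 hosts -> /25 (126 usable): 192.168.115.0/25
36 hosts -> /26 (62 usable): 192.168.115.128/26
9 hosts -> /28 (14 usable): 192.168.115.192/28
Allocation: 192.168.114.0/24 (188 hosts, 254 usable); 192.168.115.0/25 (94 hosts, 126 usable); 192.168.115.128/26 (36 hosts, 62 usable); 192.168.115.192/28 (9 hosts, 14 usable)
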